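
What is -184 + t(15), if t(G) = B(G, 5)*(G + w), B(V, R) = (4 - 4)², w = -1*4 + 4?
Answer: -184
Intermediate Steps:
w = 0 (w = -4 + 4 = 0)
B(V, R) = 0 (B(V, R) = 0² = 0)
t(G) = 0 (t(G) = 0*(G + 0) = 0*G = 0)
-184 + t(15) = -184 + 0 = -184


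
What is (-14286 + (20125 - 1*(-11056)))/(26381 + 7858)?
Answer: 16895/34239 ≈ 0.49344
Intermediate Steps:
(-14286 + (20125 - 1*(-11056)))/(26381 + 7858) = (-14286 + (20125 + 11056))/34239 = (-14286 + 31181)*(1/34239) = 16895*(1/34239) = 16895/34239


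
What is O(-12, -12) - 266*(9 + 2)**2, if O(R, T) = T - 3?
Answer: -32201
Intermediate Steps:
O(R, T) = -3 + T
O(-12, -12) - 266*(9 + 2)**2 = (-3 - 12) - 266*(9 + 2)**2 = -15 - 266*11**2 = -15 - 266*121 = -15 - 32186 = -32201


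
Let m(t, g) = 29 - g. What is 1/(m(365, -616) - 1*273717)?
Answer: -1/273072 ≈ -3.6620e-6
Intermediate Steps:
1/(m(365, -616) - 1*273717) = 1/((29 - 1*(-616)) - 1*273717) = 1/((29 + 616) - 273717) = 1/(645 - 273717) = 1/(-273072) = -1/273072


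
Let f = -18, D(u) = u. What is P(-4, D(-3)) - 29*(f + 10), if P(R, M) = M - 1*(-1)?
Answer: 230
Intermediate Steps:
P(R, M) = 1 + M (P(R, M) = M + 1 = 1 + M)
P(-4, D(-3)) - 29*(f + 10) = (1 - 3) - 29*(-18 + 10) = -2 - 29*(-8) = -2 + 232 = 230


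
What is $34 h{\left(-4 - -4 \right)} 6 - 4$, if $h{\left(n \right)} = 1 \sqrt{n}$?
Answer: $-4$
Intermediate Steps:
$h{\left(n \right)} = \sqrt{n}$
$34 h{\left(-4 - -4 \right)} 6 - 4 = 34 \sqrt{-4 - -4} \cdot 6 - 4 = 34 \sqrt{-4 + 4} \cdot 6 - 4 = 34 \sqrt{0} \cdot 6 - 4 = 34 \cdot 0 \cdot 6 - 4 = 34 \cdot 0 - 4 = 0 - 4 = -4$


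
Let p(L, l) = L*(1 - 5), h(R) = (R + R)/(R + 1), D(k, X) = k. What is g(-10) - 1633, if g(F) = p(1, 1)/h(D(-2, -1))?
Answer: -1634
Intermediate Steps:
h(R) = 2*R/(1 + R) (h(R) = (2*R)/(1 + R) = 2*R/(1 + R))
p(L, l) = -4*L (p(L, l) = L*(-4) = -4*L)
g(F) = -1 (g(F) = (-4*1)/((2*(-2)/(1 - 2))) = -4/(2*(-2)/(-1)) = -4/(2*(-2)*(-1)) = -4/4 = -4*¼ = -1)
g(-10) - 1633 = -1 - 1633 = -1634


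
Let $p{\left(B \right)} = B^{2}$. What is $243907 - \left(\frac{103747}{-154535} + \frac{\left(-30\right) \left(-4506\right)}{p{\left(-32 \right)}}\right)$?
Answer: $\frac{9643999119627}{39560960} \approx 2.4378 \cdot 10^{5}$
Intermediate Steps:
$243907 - \left(\frac{103747}{-154535} + \frac{\left(-30\right) \left(-4506\right)}{p{\left(-32 \right)}}\right) = 243907 - \left(\frac{103747}{-154535} + \frac{\left(-30\right) \left(-4506\right)}{\left(-32\right)^{2}}\right) = 243907 - \left(103747 \left(- \frac{1}{154535}\right) + \frac{135180}{1024}\right) = 243907 - \left(- \frac{103747}{154535} + 135180 \cdot \frac{1}{1024}\right) = 243907 - \left(- \frac{103747}{154535} + \frac{33795}{256}\right) = 243907 - \frac{5195951093}{39560960} = \frac{9643999119627}{39560960}$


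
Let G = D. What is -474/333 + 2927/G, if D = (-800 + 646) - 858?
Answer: -484793/112332 ≈ -4.3157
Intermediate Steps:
D = -1012 (D = -154 - 858 = -1012)
G = -1012
-474/333 + 2927/G = -474/333 + 2927/(-1012) = -474*1/333 + 2927*(-1/1012) = -158/111 - 2927/1012 = -484793/112332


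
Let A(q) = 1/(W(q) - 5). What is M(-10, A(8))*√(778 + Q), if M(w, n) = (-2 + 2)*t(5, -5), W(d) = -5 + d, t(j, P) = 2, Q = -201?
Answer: 0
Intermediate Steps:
A(q) = 1/(-10 + q) (A(q) = 1/((-5 + q) - 5) = 1/(-10 + q))
M(w, n) = 0 (M(w, n) = (-2 + 2)*2 = 0*2 = 0)
M(-10, A(8))*√(778 + Q) = 0*√(778 - 201) = 0*√577 = 0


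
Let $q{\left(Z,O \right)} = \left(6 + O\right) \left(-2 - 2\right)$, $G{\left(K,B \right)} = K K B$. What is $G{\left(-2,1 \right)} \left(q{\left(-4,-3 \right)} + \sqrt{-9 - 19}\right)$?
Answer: $-48 + 8 i \sqrt{7} \approx -48.0 + 21.166 i$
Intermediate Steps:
$G{\left(K,B \right)} = B K^{2}$ ($G{\left(K,B \right)} = K^{2} B = B K^{2}$)
$q{\left(Z,O \right)} = -24 - 4 O$ ($q{\left(Z,O \right)} = \left(6 + O\right) \left(-4\right) = -24 - 4 O$)
$G{\left(-2,1 \right)} \left(q{\left(-4,-3 \right)} + \sqrt{-9 - 19}\right) = 1 \left(-2\right)^{2} \left(\left(-24 - -12\right) + \sqrt{-9 - 19}\right) = 1 \cdot 4 \left(\left(-24 + 12\right) + \sqrt{-28}\right) = 4 \left(-12 + 2 i \sqrt{7}\right) = -48 + 8 i \sqrt{7}$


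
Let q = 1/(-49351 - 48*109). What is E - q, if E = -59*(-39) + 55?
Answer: 128597549/54583 ≈ 2356.0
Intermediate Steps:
E = 2356 (E = 2301 + 55 = 2356)
q = -1/54583 (q = 1/(-49351 - 5232) = 1/(-54583) = -1/54583 ≈ -1.8321e-5)
E - q = 2356 - 1*(-1/54583) = 2356 + 1/54583 = 128597549/54583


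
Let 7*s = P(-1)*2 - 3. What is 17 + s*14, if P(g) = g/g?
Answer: 15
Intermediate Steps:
P(g) = 1
s = -1/7 (s = (1*2 - 3)/7 = (2 - 3)/7 = (1/7)*(-1) = -1/7 ≈ -0.14286)
17 + s*14 = 17 - 1/7*14 = 17 - 2 = 15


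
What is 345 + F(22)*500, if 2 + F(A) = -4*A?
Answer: -44655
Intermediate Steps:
F(A) = -2 - 4*A
345 + F(22)*500 = 345 + (-2 - 4*22)*500 = 345 + (-2 - 88)*500 = 345 - 90*500 = 345 - 45000 = -44655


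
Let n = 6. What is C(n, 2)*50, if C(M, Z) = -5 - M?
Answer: -550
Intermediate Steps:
C(n, 2)*50 = (-5 - 1*6)*50 = (-5 - 6)*50 = -11*50 = -550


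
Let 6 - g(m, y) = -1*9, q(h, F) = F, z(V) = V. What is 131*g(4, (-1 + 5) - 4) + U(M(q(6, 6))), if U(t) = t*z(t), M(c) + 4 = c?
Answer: 1969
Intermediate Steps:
M(c) = -4 + c
g(m, y) = 15 (g(m, y) = 6 - (-1)*9 = 6 - 1*(-9) = 6 + 9 = 15)
U(t) = t**2 (U(t) = t*t = t**2)
131*g(4, (-1 + 5) - 4) + U(M(q(6, 6))) = 131*15 + (-4 + 6)**2 = 1965 + 2**2 = 1965 + 4 = 1969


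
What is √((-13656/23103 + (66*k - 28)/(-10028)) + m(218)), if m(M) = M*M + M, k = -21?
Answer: √71180235436676313738/38612814 ≈ 218.50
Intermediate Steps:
m(M) = M + M² (m(M) = M² + M = M + M²)
√((-13656/23103 + (66*k - 28)/(-10028)) + m(218)) = √((-13656/23103 + (66*(-21) - 28)/(-10028)) + 218*(1 + 218)) = √((-13656*1/23103 + (-1386 - 28)*(-1/10028)) + 218*219) = √((-4552/7701 - 1414*(-1/10028)) + 47742) = √((-4552/7701 + 707/5014) + 47742) = √(-17379121/38612814 + 47742) = √(1843435586867/38612814) = √71180235436676313738/38612814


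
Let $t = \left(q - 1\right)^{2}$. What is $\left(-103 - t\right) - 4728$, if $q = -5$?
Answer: $-4867$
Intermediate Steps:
$t = 36$ ($t = \left(-5 - 1\right)^{2} = \left(-6\right)^{2} = 36$)
$\left(-103 - t\right) - 4728 = \left(-103 - 36\right) - 4728 = -139 - 4728 = -4867$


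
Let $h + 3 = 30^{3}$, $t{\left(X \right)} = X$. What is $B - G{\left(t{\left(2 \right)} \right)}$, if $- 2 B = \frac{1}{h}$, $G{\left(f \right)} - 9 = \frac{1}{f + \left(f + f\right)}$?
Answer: $- \frac{82491}{8999} \approx -9.1667$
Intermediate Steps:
$G{\left(f \right)} = 9 + \frac{1}{3 f}$ ($G{\left(f \right)} = 9 + \frac{1}{f + \left(f + f\right)} = 9 + \frac{1}{f + 2 f} = 9 + \frac{1}{3 f}$)
$h = 26997$ ($h = -3 + 30^{3} = -3 + 27000 = 26997$)
$B = - \frac{1}{53994}$ ($B = - \frac{1}{2 \cdot 26997} = \left(- \frac{1}{2}\right) \frac{1}{26997} = - \frac{1}{53994} \approx -1.8521 \cdot 10^{-5}$)
$B - G{\left(t{\left(2 \right)} \right)} = - \frac{1}{53994} - \left(9 + \frac{1}{3 \cdot 2}\right) = - \frac{1}{53994} - \left(9 + \frac{1}{3} \cdot \frac{1}{2}\right) = - \frac{1}{53994} - \left(9 + \frac{1}{6}\right) = - \frac{1}{53994} - \frac{55}{6} = - \frac{82491}{8999}$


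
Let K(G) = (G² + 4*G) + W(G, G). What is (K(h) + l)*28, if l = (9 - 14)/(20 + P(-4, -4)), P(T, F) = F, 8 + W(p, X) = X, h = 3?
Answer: 1757/4 ≈ 439.25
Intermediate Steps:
W(p, X) = -8 + X
K(G) = -8 + G² + 5*G (K(G) = (G² + 4*G) + (-8 + G) = -8 + G² + 5*G)
l = -5/16 (l = (9 - 14)/(20 - 4) = -5/16 ≈ -0.31250)
(K(h) + l)*28 = ((-8 + 3² + 5*3) - 5/16)*28 = ((-8 + 9 + 15) - 5/16)*28 = (16 - 5/16)*28 = (251/16)*28 = 1757/4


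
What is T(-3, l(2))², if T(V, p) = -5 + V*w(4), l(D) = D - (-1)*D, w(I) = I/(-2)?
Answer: 1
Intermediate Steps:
w(I) = -I/2 (w(I) = I*(-½) = -I/2)
l(D) = 2*D (l(D) = D + D = 2*D)
T(V, p) = -5 - 2*V (T(V, p) = -5 + V*(-½*4) = -5 + V*(-2) = -5 - 2*V)
T(-3, l(2))² = (-5 - 2*(-3))² = (-5 + 6)² = 1² = 1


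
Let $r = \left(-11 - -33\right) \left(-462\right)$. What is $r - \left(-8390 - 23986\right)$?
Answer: $22212$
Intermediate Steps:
$r = -10164$ ($r = \left(-11 + 33\right) \left(-462\right) = 22 \left(-462\right) = -10164$)
$r - \left(-8390 - 23986\right) = -10164 - \left(-8390 - 23986\right) = -10164 - -32376 = -10164 + 32376 = 22212$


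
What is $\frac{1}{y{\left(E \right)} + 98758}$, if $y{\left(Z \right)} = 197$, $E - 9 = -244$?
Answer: $\frac{1}{98955} \approx 1.0106 \cdot 10^{-5}$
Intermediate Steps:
$E = -235$ ($E = 9 - 244 = -235$)
$\frac{1}{y{\left(E \right)} + 98758} = \frac{1}{197 + 98758} = \frac{1}{98955}$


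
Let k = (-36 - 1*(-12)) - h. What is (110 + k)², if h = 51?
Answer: 1225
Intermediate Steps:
k = -75 (k = (-36 - 1*(-12)) - 1*51 = (-36 + 12) - 51 = -24 - 51 = -75)
(110 + k)² = (110 - 75)² = 35² = 1225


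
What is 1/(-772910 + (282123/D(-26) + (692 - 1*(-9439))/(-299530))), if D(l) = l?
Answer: -176995/138721763759 ≈ -1.2759e-6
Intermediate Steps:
1/(-772910 + (282123/D(-26) + (692 - 1*(-9439))/(-299530))) = 1/(-772910 + (282123/(-26) + (692 - 1*(-9439))/(-299530))) = 1/(-772910 + (282123*(-1/26) + (692 + 9439)*(-1/299530))) = 1/(-772910 + (-282123/26 + 10131*(-1/299530))) = 1/(-772910 + (-282123/26 - 921/27230)) = 1/(-772910 - 1920558309/176995) = 1/(-138721763759/176995) = -176995/138721763759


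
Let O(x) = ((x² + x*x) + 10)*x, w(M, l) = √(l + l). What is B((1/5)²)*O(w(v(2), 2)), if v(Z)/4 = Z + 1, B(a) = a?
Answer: 36/25 ≈ 1.4400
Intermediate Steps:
v(Z) = 4 + 4*Z (v(Z) = 4*(Z + 1) = 4*(1 + Z) = 4 + 4*Z)
w(M, l) = √2*√l (w(M, l) = √(2*l) = √2*√l)
O(x) = x*(10 + 2*x²) (O(x) = ((x² + x²) + 10)*x = (2*x² + 10)*x = (10 + 2*x²)*x = x*(10 + 2*x²))
B((1/5)²)*O(w(v(2), 2)) = (1/5)²*(2*(√2*√2)*(5 + (√2*√2)²)) = (⅕)²*(2*2*(5 + 2²)) = (2*2*(5 + 4))/25 = (2*2*9)/25 = (1/25)*36 = 36/25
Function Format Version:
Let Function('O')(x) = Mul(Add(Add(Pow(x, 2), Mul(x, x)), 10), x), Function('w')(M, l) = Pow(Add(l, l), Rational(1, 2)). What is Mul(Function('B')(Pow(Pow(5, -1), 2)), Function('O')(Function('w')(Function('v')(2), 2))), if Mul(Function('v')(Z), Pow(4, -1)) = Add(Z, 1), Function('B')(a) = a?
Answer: Rational(36, 25) ≈ 1.4400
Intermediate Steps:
Function('v')(Z) = Add(4, Mul(4, Z)) (Function('v')(Z) = Mul(4, Add(Z, 1)) = Mul(4, Add(1, Z)) = Add(4, Mul(4, Z)))
Function('w')(M, l) = Mul(Pow(2, Rational(1, 2)), Pow(l, Rational(1, 2))) (Function('w')(M, l) = Pow(Mul(2, l), Rational(1, 2)) = Mul(Pow(2, Rational(1, 2)), Pow(l, Rational(1, 2))))
Function('O')(x) = Mul(x, Add(10, Mul(2, Pow(x, 2)))) (Function('O')(x) = Mul(Add(Add(Pow(x, 2), Pow(x, 2)), 10), x) = Mul(Add(Mul(2, Pow(x, 2)), 10), x) = Mul(Add(10, Mul(2, Pow(x, 2))), x) = Mul(x, Add(10, Mul(2, Pow(x, 2)))))
Mul(Function('B')(Pow(Pow(5, -1), 2)), Function('O')(Function('w')(Function('v')(2), 2))) = Mul(Pow(Pow(5, -1), 2), Mul(2, Mul(Pow(2, Rational(1, 2)), Pow(2, Rational(1, 2))), Add(5, Pow(Mul(Pow(2, Rational(1, 2)), Pow(2, Rational(1, 2))), 2)))) = Mul(Pow(Rational(1, 5), 2), Mul(2, 2, Add(5, Pow(2, 2)))) = Mul(Rational(1, 25), Mul(2, 2, Add(5, 4))) = Mul(Rational(1, 25), Mul(2, 2, 9)) = Mul(Rational(1, 25), 36) = Rational(36, 25)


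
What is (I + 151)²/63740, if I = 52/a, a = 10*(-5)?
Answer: 14055001/39837500 ≈ 0.35281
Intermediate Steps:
a = -50
I = -26/25 (I = 52/(-50) = 52*(-1/50) = -26/25 ≈ -1.0400)
(I + 151)²/63740 = (-26/25 + 151)²/63740 = (3749/25)²*(1/63740) = (14055001/625)*(1/63740) = 14055001/39837500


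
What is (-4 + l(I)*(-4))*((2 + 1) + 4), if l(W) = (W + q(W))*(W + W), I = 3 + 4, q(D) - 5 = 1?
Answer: -5124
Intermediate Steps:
q(D) = 6 (q(D) = 5 + 1 = 6)
I = 7
l(W) = 2*W*(6 + W) (l(W) = (W + 6)*(W + W) = (6 + W)*(2*W) = 2*W*(6 + W))
(-4 + l(I)*(-4))*((2 + 1) + 4) = (-4 + (2*7*(6 + 7))*(-4))*((2 + 1) + 4) = (-4 + (2*7*13)*(-4))*(3 + 4) = (-4 + 182*(-4))*7 = (-4 - 728)*7 = -732*7 = -5124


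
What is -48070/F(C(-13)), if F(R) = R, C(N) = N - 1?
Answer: 24035/7 ≈ 3433.6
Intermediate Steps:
C(N) = -1 + N
-48070/F(C(-13)) = -48070/(-1 - 13) = -48070/(-14) = -48070*(-1/14) = 24035/7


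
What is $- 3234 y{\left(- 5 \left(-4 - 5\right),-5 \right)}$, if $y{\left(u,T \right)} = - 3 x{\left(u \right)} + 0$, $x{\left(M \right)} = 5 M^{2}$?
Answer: $98232750$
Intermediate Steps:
$y{\left(u,T \right)} = - 15 u^{2}$ ($y{\left(u,T \right)} = - 3 \cdot 5 u^{2} + 0 = - 15 u^{2} + 0 = - 15 u^{2}$)
$- 3234 y{\left(- 5 \left(-4 - 5\right),-5 \right)} = - 3234 \left(- 15 \left(- 5 \left(-4 - 5\right)\right)^{2}\right) = - 3234 \left(- 15 \left(\left(-5\right) \left(-9\right)\right)^{2}\right) = - 3234 \left(- 15 \cdot 45^{2}\right) = - 3234 \left(\left(-15\right) 2025\right) = \left(-3234\right) \left(-30375\right) = 98232750$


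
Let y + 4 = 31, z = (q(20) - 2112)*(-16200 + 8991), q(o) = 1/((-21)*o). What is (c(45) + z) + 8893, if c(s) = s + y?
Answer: 2132814623/140 ≈ 1.5234e+7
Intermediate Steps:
q(o) = -1/(21*o)
z = 2131559523/140 (z = (-1/21/20 - 2112)*(-16200 + 8991) = (-1/21*1/20 - 2112)*(-7209) = (-1/420 - 2112)*(-7209) = -887041/420*(-7209) = 2131559523/140 ≈ 1.5225e+7)
y = 27 (y = -4 + 31 = 27)
c(s) = 27 + s (c(s) = s + 27 = 27 + s)
(c(45) + z) + 8893 = ((27 + 45) + 2131559523/140) + 8893 = (72 + 2131559523/140) + 8893 = 2131569603/140 + 8893 = 2132814623/140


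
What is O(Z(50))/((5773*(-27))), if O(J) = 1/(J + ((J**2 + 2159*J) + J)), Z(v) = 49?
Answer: -1/16879270590 ≈ -5.9244e-11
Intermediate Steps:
O(J) = 1/(J**2 + 2161*J) (O(J) = 1/(J + (J**2 + 2160*J)) = 1/(J**2 + 2161*J))
O(Z(50))/((5773*(-27))) = (1/(49*(2161 + 49)))/((5773*(-27))) = ((1/49)/2210)/(-155871) = ((1/49)*(1/2210))*(-1/155871) = (1/108290)*(-1/155871) = -1/16879270590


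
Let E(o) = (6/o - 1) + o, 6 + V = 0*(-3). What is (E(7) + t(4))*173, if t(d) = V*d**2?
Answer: -107952/7 ≈ -15422.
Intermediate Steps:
V = -6 (V = -6 + 0*(-3) = -6 + 0 = -6)
E(o) = -1 + o + 6/o (E(o) = (-1 + 6/o) + o = -1 + o + 6/o)
t(d) = -6*d**2
(E(7) + t(4))*173 = ((-1 + 7 + 6/7) - 6*4**2)*173 = ((-1 + 7 + 6*(1/7)) - 6*16)*173 = ((-1 + 7 + 6/7) - 96)*173 = (48/7 - 96)*173 = -624/7*173 = -107952/7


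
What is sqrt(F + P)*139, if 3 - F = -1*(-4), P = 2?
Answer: 139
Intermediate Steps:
F = -1 (F = 3 - (-1)*(-4) = 3 - 1*4 = 3 - 4 = -1)
sqrt(F + P)*139 = sqrt(-1 + 2)*139 = sqrt(1)*139 = 1*139 = 139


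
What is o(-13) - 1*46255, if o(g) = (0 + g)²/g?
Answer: -46268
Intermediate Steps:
o(g) = g (o(g) = g²/g = g)
o(-13) - 1*46255 = -13 - 1*46255 = -13 - 46255 = -46268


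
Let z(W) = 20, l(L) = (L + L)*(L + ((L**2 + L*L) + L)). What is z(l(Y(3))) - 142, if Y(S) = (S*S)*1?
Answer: -122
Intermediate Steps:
Y(S) = S**2 (Y(S) = S**2*1 = S**2)
l(L) = 2*L*(2*L + 2*L**2) (l(L) = (2*L)*(L + ((L**2 + L**2) + L)) = (2*L)*(L + (2*L**2 + L)) = (2*L)*(L + (L + 2*L**2)) = (2*L)*(2*L + 2*L**2) = 2*L*(2*L + 2*L**2))
z(l(Y(3))) - 142 = 20 - 142 = -122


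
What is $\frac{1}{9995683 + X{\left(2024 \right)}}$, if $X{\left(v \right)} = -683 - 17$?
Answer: $\frac{1}{9994983} \approx 1.0005 \cdot 10^{-7}$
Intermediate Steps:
$X{\left(v \right)} = -700$ ($X{\left(v \right)} = -683 - 17 = -700$)
$\frac{1}{9995683 + X{\left(2024 \right)}} = \frac{1}{9995683 - 700} = \frac{1}{9994983}$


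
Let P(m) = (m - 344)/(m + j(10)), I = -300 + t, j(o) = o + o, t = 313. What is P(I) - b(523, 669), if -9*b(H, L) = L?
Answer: 2122/33 ≈ 64.303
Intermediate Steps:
b(H, L) = -L/9
j(o) = 2*o
I = 13 (I = -300 + 313 = 13)
P(m) = (-344 + m)/(20 + m) (P(m) = (m - 344)/(m + 2*10) = (-344 + m)/(m + 20) = (-344 + m)/(20 + m))
P(I) - b(523, 669) = (-344 + 13)/(20 + 13) - (-1)*669/9 = -331/33 - 1*(-223/3) = (1/33)*(-331) + 223/3 = -331/33 + 223/3 = 2122/33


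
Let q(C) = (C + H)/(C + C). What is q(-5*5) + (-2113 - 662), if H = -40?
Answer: -27737/10 ≈ -2773.7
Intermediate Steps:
q(C) = (-40 + C)/(2*C) (q(C) = (C - 40)/(C + C) = (-40 + C)/((2*C)) = (-40 + C)*(1/(2*C)) = (-40 + C)/(2*C))
q(-5*5) + (-2113 - 662) = (-40 - 5*5)/(2*((-5*5))) + (-2113 - 662) = (½)*(-40 - 25)/(-25) - 2775 = (½)*(-1/25)*(-65) - 2775 = 13/10 - 2775 = -27737/10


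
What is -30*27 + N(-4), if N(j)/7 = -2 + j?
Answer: -852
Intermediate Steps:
N(j) = -14 + 7*j (N(j) = 7*(-2 + j) = -14 + 7*j)
-30*27 + N(-4) = -30*27 + (-14 + 7*(-4)) = -810 + (-14 - 28) = -810 - 42 = -852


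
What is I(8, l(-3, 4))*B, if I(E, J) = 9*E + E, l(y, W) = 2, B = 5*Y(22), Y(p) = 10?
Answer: 4000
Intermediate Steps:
B = 50 (B = 5*10 = 50)
I(E, J) = 10*E
I(8, l(-3, 4))*B = (10*8)*50 = 80*50 = 4000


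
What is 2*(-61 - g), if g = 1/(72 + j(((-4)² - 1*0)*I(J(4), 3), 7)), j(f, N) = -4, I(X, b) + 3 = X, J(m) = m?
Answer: -4149/34 ≈ -122.03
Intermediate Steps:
I(X, b) = -3 + X
g = 1/68 (g = 1/(72 - 4) = 1/68 ≈ 0.014706)
2*(-61 - g) = 2*(-61 - 1*1/68) = 2*(-61 - 1/68) = 2*(-4149/68) = -4149/34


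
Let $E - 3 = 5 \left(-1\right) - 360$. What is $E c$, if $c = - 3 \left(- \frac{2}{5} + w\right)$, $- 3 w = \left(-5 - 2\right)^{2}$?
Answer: $- \frac{90862}{5} \approx -18172.0$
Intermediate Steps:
$w = - \frac{49}{3}$ ($w = - \frac{\left(-5 - 2\right)^{2}}{3} = - \frac{\left(-7\right)^{2}}{3} = \left(- \frac{1}{3}\right) 49 = - \frac{49}{3} \approx -16.333$)
$c = \frac{251}{5}$ ($c = - 3 \left(- \frac{2}{5} - \frac{49}{3}\right) = \left(-3\right) \left(- \frac{251}{15}\right) = \frac{251}{5} \approx 50.2$)
$E = -362$ ($E = 3 + \left(5 \left(-1\right) - 360\right) = 3 - 365 = -362$)
$E c = \left(-362\right) \frac{251}{5} = - \frac{90862}{5}$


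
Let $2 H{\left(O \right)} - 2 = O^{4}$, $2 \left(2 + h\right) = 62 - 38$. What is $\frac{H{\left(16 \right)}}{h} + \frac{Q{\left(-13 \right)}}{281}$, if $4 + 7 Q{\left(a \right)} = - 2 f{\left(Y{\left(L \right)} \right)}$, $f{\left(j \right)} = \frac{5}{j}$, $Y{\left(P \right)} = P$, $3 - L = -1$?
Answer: $\frac{32228279}{9835} \approx 3276.9$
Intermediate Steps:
$L = 4$ ($L = 3 - -1 = 3 + 1 = 4$)
$h = 10$ ($h = -2 + \frac{62 - 38}{2} = -2 + \frac{1}{2} \cdot 24 = -2 + 12 = 10$)
$H{\left(O \right)} = 1 + \frac{O^{4}}{2}$
$Q{\left(a \right)} = - \frac{13}{14}$ ($Q{\left(a \right)} = - \frac{4}{7} + \frac{\left(-2\right) \frac{5}{4}}{7} = - \frac{4}{7} + \frac{1}{7} \left(- \frac{5}{2}\right) = - \frac{4}{7} - \frac{5}{14} = - \frac{13}{14}$)
$\frac{H{\left(16 \right)}}{h} + \frac{Q{\left(-13 \right)}}{281} = \frac{1 + \frac{16^{4}}{2}}{10} - \frac{13}{14 \cdot 281} = \left(1 + \frac{1}{2} \cdot 65536\right) \frac{1}{10} - \frac{13}{3934} = \left(1 + 32768\right) \frac{1}{10} - \frac{13}{3934} = 32769 \cdot \frac{1}{10} - \frac{13}{3934} = \frac{32769}{10} - \frac{13}{3934} = \frac{32228279}{9835}$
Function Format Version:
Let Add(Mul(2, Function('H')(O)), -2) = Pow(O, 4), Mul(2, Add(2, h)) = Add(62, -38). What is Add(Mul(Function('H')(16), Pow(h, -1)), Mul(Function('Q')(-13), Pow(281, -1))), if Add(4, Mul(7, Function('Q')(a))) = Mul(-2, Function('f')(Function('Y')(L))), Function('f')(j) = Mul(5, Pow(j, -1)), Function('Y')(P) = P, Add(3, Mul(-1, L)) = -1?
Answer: Rational(32228279, 9835) ≈ 3276.9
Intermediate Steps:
L = 4 (L = Add(3, Mul(-1, -1)) = Add(3, 1) = 4)
h = 10 (h = Add(-2, Mul(Rational(1, 2), Add(62, -38))) = Add(-2, Mul(Rational(1, 2), 24)) = Add(-2, 12) = 10)
Function('H')(O) = Add(1, Mul(Rational(1, 2), Pow(O, 4)))
Function('Q')(a) = Rational(-13, 14) (Function('Q')(a) = Add(Rational(-4, 7), Mul(Rational(1, 7), Mul(-2, Mul(5, Pow(4, -1))))) = Add(Rational(-4, 7), Mul(Rational(1, 7), Mul(-2, Mul(5, Rational(1, 4))))) = Add(Rational(-4, 7), Mul(Rational(1, 7), Mul(-2, Rational(5, 4)))) = Add(Rational(-4, 7), Mul(Rational(1, 7), Rational(-5, 2))) = Add(Rational(-4, 7), Rational(-5, 14)) = Rational(-13, 14))
Add(Mul(Function('H')(16), Pow(h, -1)), Mul(Function('Q')(-13), Pow(281, -1))) = Add(Mul(Add(1, Mul(Rational(1, 2), Pow(16, 4))), Pow(10, -1)), Mul(Rational(-13, 14), Pow(281, -1))) = Add(Mul(Add(1, Mul(Rational(1, 2), 65536)), Rational(1, 10)), Mul(Rational(-13, 14), Rational(1, 281))) = Add(Mul(Add(1, 32768), Rational(1, 10)), Rational(-13, 3934)) = Add(Mul(32769, Rational(1, 10)), Rational(-13, 3934)) = Add(Rational(32769, 10), Rational(-13, 3934)) = Rational(32228279, 9835)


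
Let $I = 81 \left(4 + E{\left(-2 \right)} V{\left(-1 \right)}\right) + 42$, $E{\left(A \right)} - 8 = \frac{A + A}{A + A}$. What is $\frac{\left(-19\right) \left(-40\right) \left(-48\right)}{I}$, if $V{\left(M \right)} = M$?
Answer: $\frac{12160}{121} \approx 100.5$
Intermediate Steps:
$E{\left(A \right)} = 9$ ($E{\left(A \right)} = 8 + \frac{A + A}{A + A} = 8 + \frac{2 A}{2 A} = 8 + 2 A \frac{1}{2 A} = 8 + 1 = 9$)
$I = -363$ ($I = 81 \left(4 + 9 \left(-1\right)\right) + 42 = 81 \left(4 - 9\right) + 42 = 81 \left(-5\right) + 42 = -405 + 42 = -363$)
$\frac{\left(-19\right) \left(-40\right) \left(-48\right)}{I} = \frac{\left(-19\right) \left(-40\right) \left(-48\right)}{-363} = 760 \left(-48\right) \left(- \frac{1}{363}\right) = \left(-36480\right) \left(- \frac{1}{363}\right) = \frac{12160}{121}$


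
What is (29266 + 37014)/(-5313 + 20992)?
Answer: 66280/15679 ≈ 4.2273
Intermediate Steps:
(29266 + 37014)/(-5313 + 20992) = 66280/15679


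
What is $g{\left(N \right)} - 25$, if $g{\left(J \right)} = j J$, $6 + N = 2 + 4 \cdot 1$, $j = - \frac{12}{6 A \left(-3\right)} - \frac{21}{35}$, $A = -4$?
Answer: $-25$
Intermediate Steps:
$j = - \frac{23}{30}$ ($j = - \frac{12}{6 \left(-4\right) \left(-3\right)} - \frac{21}{35} = - \frac{12}{\left(-24\right) \left(-3\right)} - \frac{3}{5} = - \frac{12}{72} - \frac{3}{5} = \left(-12\right) \frac{1}{72} - \frac{3}{5} = - \frac{1}{6} - \frac{3}{5} = - \frac{23}{30} \approx -0.76667$)
$N = 0$ ($N = -6 + \left(2 + 4 \cdot 1\right) = -6 + \left(2 + 4\right) = -6 + 6 = 0$)
$g{\left(J \right)} = - \frac{23 J}{30}$
$g{\left(N \right)} - 25 = \left(- \frac{23}{30}\right) 0 - 25 = 0 - 25 = -25$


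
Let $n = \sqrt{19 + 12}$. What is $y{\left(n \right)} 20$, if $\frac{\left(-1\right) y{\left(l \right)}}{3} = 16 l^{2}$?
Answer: $-29760$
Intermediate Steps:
$n = \sqrt{31} \approx 5.5678$
$y{\left(l \right)} = - 48 l^{2}$ ($y{\left(l \right)} = - 3 \cdot 16 l^{2} = - 48 l^{2}$)
$y{\left(n \right)} 20 = - 48 \left(\sqrt{31}\right)^{2} \cdot 20 = \left(-48\right) 31 \cdot 20 = \left(-1488\right) 20 = -29760$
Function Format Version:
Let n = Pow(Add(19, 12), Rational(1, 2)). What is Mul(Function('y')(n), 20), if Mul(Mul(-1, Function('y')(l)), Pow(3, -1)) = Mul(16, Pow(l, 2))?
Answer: -29760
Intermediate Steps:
n = Pow(31, Rational(1, 2)) ≈ 5.5678
Function('y')(l) = Mul(-48, Pow(l, 2)) (Function('y')(l) = Mul(-3, Mul(16, Pow(l, 2))) = Mul(-48, Pow(l, 2)))
Mul(Function('y')(n), 20) = Mul(Mul(-48, Pow(Pow(31, Rational(1, 2)), 2)), 20) = Mul(Mul(-48, 31), 20) = Mul(-1488, 20) = -29760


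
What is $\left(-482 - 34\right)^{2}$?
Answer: $266256$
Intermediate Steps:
$\left(-482 - 34\right)^{2} = \left(-516\right)^{2} = 266256$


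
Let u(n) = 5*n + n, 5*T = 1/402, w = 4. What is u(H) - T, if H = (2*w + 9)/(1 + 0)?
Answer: 205019/2010 ≈ 102.00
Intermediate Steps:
T = 1/2010 (T = (1/5)/402 = (1/5)*(1/402) = 1/2010 ≈ 0.00049751)
H = 17 (H = (2*4 + 9)/(1 + 0) = (8 + 9)/1 = 17*1 = 17)
u(n) = 6*n
u(H) - T = 6*17 - 1*1/2010 = 102 - 1/2010 = 205019/2010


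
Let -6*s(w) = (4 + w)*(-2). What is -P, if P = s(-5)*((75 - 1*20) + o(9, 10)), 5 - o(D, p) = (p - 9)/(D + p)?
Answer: 1139/57 ≈ 19.982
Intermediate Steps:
s(w) = 4/3 + w/3 (s(w) = -(4 + w)*(-2)/6 = -(-8 - 2*w)/6 = 4/3 + w/3)
o(D, p) = 5 - (-9 + p)/(D + p) (o(D, p) = 5 - (p - 9)/(D + p) = 5 - (-9 + p)/(D + p))
P = -1139/57 (P = (4/3 + (⅓)*(-5))*((75 - 1*20) + (9 + 4*10 + 5*9)/(9 + 10)) = (4/3 - 5/3)*((75 - 20) + (9 + 40 + 45)/19) = -(55 + (1/19)*94)/3 = -(55 + 94/19)/3 = -⅓*1139/19 = -1139/57 ≈ -19.982)
-P = -1*(-1139/57) = 1139/57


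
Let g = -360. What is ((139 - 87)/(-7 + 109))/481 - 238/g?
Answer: 74971/113220 ≈ 0.66217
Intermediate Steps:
((139 - 87)/(-7 + 109))/481 - 238/g = ((139 - 87)/(-7 + 109))/481 - 238/(-360) = (52/102)*(1/481) - 238*(-1/360) = (52*(1/102))*(1/481) + 119/180 = (26/51)*(1/481) + 119/180 = 2/1887 + 119/180 = 74971/113220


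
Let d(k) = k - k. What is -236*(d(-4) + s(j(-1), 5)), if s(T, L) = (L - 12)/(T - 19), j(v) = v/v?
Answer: -826/9 ≈ -91.778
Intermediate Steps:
j(v) = 1
s(T, L) = (-12 + L)/(-19 + T)
d(k) = 0
-236*(d(-4) + s(j(-1), 5)) = -236*(0 + (-12 + 5)/(-19 + 1)) = -236*(0 - 7/(-18)) = -236*(0 - 1/18*(-7)) = -236*(0 + 7/18) = -236*7/18 = -826/9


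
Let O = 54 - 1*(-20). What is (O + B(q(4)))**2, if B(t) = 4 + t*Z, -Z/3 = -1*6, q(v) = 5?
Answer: 28224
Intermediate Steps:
O = 74 (O = 54 + 20 = 74)
Z = 18 (Z = -(-3)*6 = -3*(-6) = 18)
B(t) = 4 + 18*t (B(t) = 4 + t*18 = 4 + 18*t)
(O + B(q(4)))**2 = (74 + (4 + 18*5))**2 = (74 + (4 + 90))**2 = (74 + 94)**2 = 168**2 = 28224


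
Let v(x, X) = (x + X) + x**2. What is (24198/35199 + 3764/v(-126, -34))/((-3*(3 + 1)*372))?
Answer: -42732067/205785744048 ≈ -0.00020765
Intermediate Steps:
v(x, X) = X + x + x**2 (v(x, X) = (X + x) + x**2 = X + x + x**2)
(24198/35199 + 3764/v(-126, -34))/((-3*(3 + 1)*372)) = (24198/35199 + 3764/(-34 - 126 + (-126)**2))/((-3*(3 + 1)*372)) = (24198*(1/35199) + 3764/(-34 - 126 + 15876))/((-3*4*372)) = (8066/11733 + 3764/15716)/((-12*372)) = (8066/11733 + 3764*(1/15716))/(-4464) = (8066/11733 + 941/3929)*(-1/4464) = (42732067/46098957)*(-1/4464) = -42732067/205785744048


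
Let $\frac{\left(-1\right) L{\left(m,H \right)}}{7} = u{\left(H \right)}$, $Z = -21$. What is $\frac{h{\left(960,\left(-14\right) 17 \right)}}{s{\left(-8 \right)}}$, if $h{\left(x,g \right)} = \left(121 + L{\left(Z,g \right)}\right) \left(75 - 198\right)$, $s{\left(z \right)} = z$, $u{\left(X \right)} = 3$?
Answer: $\frac{3075}{2} \approx 1537.5$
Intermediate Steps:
$L{\left(m,H \right)} = -21$ ($L{\left(m,H \right)} = \left(-7\right) 3 = -21$)
$h{\left(x,g \right)} = -12300$ ($h{\left(x,g \right)} = \left(121 - 21\right) \left(75 - 198\right) = 100 \left(-123\right) = -12300$)
$\frac{h{\left(960,\left(-14\right) 17 \right)}}{s{\left(-8 \right)}} = - \frac{12300}{-8} = \left(-12300\right) \left(- \frac{1}{8}\right) = \frac{3075}{2}$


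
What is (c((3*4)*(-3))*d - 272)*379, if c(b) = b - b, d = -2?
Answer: -103088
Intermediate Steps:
c(b) = 0
(c((3*4)*(-3))*d - 272)*379 = (0*(-2) - 272)*379 = (0 - 272)*379 = -272*379 = -103088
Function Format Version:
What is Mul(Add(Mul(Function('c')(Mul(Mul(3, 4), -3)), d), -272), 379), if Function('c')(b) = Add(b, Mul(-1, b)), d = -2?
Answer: -103088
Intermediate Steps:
Function('c')(b) = 0
Mul(Add(Mul(Function('c')(Mul(Mul(3, 4), -3)), d), -272), 379) = Mul(Add(Mul(0, -2), -272), 379) = Mul(Add(0, -272), 379) = Mul(-272, 379) = -103088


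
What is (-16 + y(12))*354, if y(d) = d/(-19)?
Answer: -111864/19 ≈ -5887.6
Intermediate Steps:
y(d) = -d/19 (y(d) = d*(-1/19) = -d/19)
(-16 + y(12))*354 = (-16 - 1/19*12)*354 = (-16 - 12/19)*354 = -316/19*354 = -111864/19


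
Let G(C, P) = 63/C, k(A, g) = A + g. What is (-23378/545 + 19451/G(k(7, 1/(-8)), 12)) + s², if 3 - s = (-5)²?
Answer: 704206333/274680 ≈ 2563.7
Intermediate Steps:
s = -22 (s = 3 - 1*(-5)² = 3 - 1*25 = 3 - 25 = -22)
(-23378/545 + 19451/G(k(7, 1/(-8)), 12)) + s² = (-23378/545 + 19451/((63/(7 + 1/(-8))))) + (-22)² = (-23378*1/545 + 19451/((63/(7 - ⅛)))) + 484 = (-23378/545 + 19451/((63/(55/8)))) + 484 = (-23378/545 + 19451/((63*(8/55)))) + 484 = (-23378/545 + 19451/(504/55)) + 484 = (-23378/545 + 19451*(55/504)) + 484 = (-23378/545 + 1069805/504) + 484 = 571261213/274680 + 484 = 704206333/274680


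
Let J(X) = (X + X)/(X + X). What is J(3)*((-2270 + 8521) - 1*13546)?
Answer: -7295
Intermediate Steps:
J(X) = 1 (J(X) = (2*X)/((2*X)) = (2*X)*(1/(2*X)) = 1)
J(3)*((-2270 + 8521) - 1*13546) = 1*((-2270 + 8521) - 1*13546) = 1*(6251 - 13546) = 1*(-7295) = -7295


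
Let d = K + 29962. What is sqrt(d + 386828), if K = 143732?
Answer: sqrt(560522) ≈ 748.68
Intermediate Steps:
d = 173694 (d = 143732 + 29962 = 173694)
sqrt(d + 386828) = sqrt(173694 + 386828) = sqrt(560522)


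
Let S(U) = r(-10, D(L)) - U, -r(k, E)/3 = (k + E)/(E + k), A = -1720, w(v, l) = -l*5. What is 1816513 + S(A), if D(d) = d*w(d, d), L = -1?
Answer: 1818230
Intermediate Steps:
w(v, l) = -5*l
D(d) = -5*d² (D(d) = d*(-5*d) = -5*d²)
r(k, E) = -3 (r(k, E) = -3*(k + E)/(E + k) = -3*(E + k)/(E + k) = -3*1 = -3)
S(U) = -3 - U
1816513 + S(A) = 1816513 + (-3 - 1*(-1720)) = 1816513 + (-3 + 1720) = 1816513 + 1717 = 1818230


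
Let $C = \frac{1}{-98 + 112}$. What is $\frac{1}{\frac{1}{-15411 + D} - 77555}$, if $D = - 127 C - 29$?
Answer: $- \frac{216287}{16774138299} \approx -1.2894 \cdot 10^{-5}$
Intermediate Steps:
$C = \frac{1}{14} \approx 0.071429$
$D = - \frac{533}{14}$ ($D = \left(-127\right) \frac{1}{14} - 29 = - \frac{127}{14} - 29 = - \frac{533}{14} \approx -38.071$)
$\frac{1}{\frac{1}{-15411 + D} - 77555} = \frac{1}{\frac{1}{-15411 - \frac{533}{14}} - 77555} = \frac{1}{\frac{1}{- \frac{216287}{14}} - 77555} = \frac{1}{- \frac{14}{216287} - 77555} = \frac{1}{- \frac{16774138299}{216287}} = - \frac{216287}{16774138299}$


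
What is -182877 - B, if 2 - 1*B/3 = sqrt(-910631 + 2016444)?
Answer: -182883 + 3*sqrt(1105813) ≈ -1.7973e+5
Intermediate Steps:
B = 6 - 3*sqrt(1105813) (B = 6 - 3*sqrt(-910631 + 2016444) = 6 - 3*sqrt(1105813) ≈ -3148.7)
-182877 - B = -182877 - (6 - 3*sqrt(1105813)) = -182877 + (-6 + 3*sqrt(1105813)) = -182883 + 3*sqrt(1105813)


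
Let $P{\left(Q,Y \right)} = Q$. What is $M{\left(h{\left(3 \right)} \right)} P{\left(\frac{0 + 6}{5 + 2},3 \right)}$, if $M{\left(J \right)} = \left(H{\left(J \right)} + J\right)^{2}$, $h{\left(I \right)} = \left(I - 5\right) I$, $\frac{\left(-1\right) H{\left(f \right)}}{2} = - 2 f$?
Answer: $\frac{5400}{7} \approx 771.43$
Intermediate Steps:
$H{\left(f \right)} = 4 f$ ($H{\left(f \right)} = - 2 \left(- 2 f\right) = 4 f$)
$h{\left(I \right)} = I \left(-5 + I\right)$ ($h{\left(I \right)} = \left(-5 + I\right) I = I \left(-5 + I\right)$)
$M{\left(J \right)} = 25 J^{2}$ ($M{\left(J \right)} = \left(4 J + J\right)^{2} = \left(5 J\right)^{2} = 25 J^{2}$)
$M{\left(h{\left(3 \right)} \right)} P{\left(\frac{0 + 6}{5 + 2},3 \right)} = 25 \left(3 \left(-5 + 3\right)\right)^{2} \frac{0 + 6}{5 + 2} = 25 \left(3 \left(-2\right)\right)^{2} \cdot \frac{6}{7} = 25 \left(-6\right)^{2} \cdot 6 \cdot \frac{1}{7} = 25 \cdot 36 \cdot \frac{6}{7} = 900 \cdot \frac{6}{7} = \frac{5400}{7}$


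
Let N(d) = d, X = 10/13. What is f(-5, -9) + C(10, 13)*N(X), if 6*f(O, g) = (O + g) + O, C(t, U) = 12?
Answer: 473/78 ≈ 6.0641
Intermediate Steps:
X = 10/13 (X = 10*(1/13) = 10/13 ≈ 0.76923)
f(O, g) = O/3 + g/6 (f(O, g) = ((O + g) + O)/6 = (g + 2*O)/6 = O/3 + g/6)
f(-5, -9) + C(10, 13)*N(X) = ((⅓)*(-5) + (⅙)*(-9)) + 12*(10/13) = (-5/3 - 3/2) + 120/13 = -19/6 + 120/13 = 473/78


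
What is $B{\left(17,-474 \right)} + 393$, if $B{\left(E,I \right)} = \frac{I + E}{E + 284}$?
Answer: $\frac{117836}{301} \approx 391.48$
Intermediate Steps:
$B{\left(E,I \right)} = \frac{E + I}{284 + E}$
$B{\left(17,-474 \right)} + 393 = \frac{17 - 474}{284 + 17} + 393 = \frac{1}{301} \left(-457\right) + 393 = - \frac{457}{301} + 393 = \frac{117836}{301}$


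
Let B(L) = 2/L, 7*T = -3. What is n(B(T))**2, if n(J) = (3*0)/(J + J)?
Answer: 0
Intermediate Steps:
T = -3/7 (T = (1/7)*(-3) = -3/7 ≈ -0.42857)
n(J) = 0 (n(J) = 0/((2*J)) = 0*(1/(2*J)) = 0)
n(B(T))**2 = 0**2 = 0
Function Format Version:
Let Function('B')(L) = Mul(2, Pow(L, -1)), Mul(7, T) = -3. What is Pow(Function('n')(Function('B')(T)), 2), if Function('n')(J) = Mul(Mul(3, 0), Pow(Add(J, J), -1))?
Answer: 0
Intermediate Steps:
T = Rational(-3, 7) (T = Mul(Rational(1, 7), -3) = Rational(-3, 7) ≈ -0.42857)
Function('n')(J) = 0 (Function('n')(J) = Mul(0, Pow(Mul(2, J), -1)) = Mul(0, Mul(Rational(1, 2), Pow(J, -1))) = 0)
Pow(Function('n')(Function('B')(T)), 2) = Pow(0, 2) = 0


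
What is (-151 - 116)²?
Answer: 71289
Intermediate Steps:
(-151 - 116)² = (-267)² = 71289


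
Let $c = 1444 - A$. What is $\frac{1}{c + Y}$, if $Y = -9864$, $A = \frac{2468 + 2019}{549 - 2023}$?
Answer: $- \frac{1474}{12406593} \approx -0.00011881$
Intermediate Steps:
$A = - \frac{4487}{1474}$ ($A = \frac{4487}{-1474} = 4487 \left(- \frac{1}{1474}\right) = - \frac{4487}{1474} \approx -3.0441$)
$c = \frac{2132943}{1474}$ ($c = 1444 - - \frac{4487}{1474} = 1444 + \frac{4487}{1474} = \frac{2132943}{1474} \approx 1447.0$)
$\frac{1}{c + Y} = \frac{1}{\frac{2132943}{1474} - 9864} = \frac{1}{- \frac{12406593}{1474}} = - \frac{1474}{12406593}$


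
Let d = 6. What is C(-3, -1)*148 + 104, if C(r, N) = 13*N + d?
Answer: -932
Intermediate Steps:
C(r, N) = 6 + 13*N (C(r, N) = 13*N + 6 = 6 + 13*N)
C(-3, -1)*148 + 104 = (6 + 13*(-1))*148 + 104 = (6 - 13)*148 + 104 = -7*148 + 104 = -1036 + 104 = -932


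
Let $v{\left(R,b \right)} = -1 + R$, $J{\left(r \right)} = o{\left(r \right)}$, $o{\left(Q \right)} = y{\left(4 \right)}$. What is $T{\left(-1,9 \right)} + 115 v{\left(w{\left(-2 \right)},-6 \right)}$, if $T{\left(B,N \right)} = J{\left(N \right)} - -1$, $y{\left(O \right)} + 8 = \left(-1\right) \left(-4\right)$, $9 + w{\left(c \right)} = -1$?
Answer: $-1268$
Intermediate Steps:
$w{\left(c \right)} = -10$ ($w{\left(c \right)} = -9 - 1 = -10$)
$y{\left(O \right)} = -4$ ($y{\left(O \right)} = -8 - -4 = -8 + 4 = -4$)
$o{\left(Q \right)} = -4$
$J{\left(r \right)} = -4$
$T{\left(B,N \right)} = -3$ ($T{\left(B,N \right)} = -4 - -1 = -4 + 1 = -3$)
$T{\left(-1,9 \right)} + 115 v{\left(w{\left(-2 \right)},-6 \right)} = -3 + 115 \left(-1 - 10\right) = -3 + 115 \left(-11\right) = -3 - 1265 = -1268$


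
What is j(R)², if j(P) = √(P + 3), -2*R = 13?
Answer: -7/2 ≈ -3.5000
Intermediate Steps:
R = -13/2 (R = -½*13 = -13/2 ≈ -6.5000)
j(P) = √(3 + P)
j(R)² = (√(3 - 13/2))² = (√(-7/2))² = (I*√14/2)² = -7/2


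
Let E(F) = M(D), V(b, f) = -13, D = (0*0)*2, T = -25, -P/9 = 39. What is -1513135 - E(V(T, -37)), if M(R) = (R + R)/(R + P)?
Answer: -1513135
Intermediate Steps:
P = -351 (P = -9*39 = -351)
D = 0 (D = 0*2 = 0)
M(R) = 2*R/(-351 + R) (M(R) = (R + R)/(R - 351) = (2*R)/(-351 + R) = 2*R/(-351 + R))
E(F) = 0 (E(F) = 2*0/(-351 + 0) = 2*0/(-351) = 2*0*(-1/351) = 0)
-1513135 - E(V(T, -37)) = -1513135 - 1*0 = -1513135 + 0 = -1513135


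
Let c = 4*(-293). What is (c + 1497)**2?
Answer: 105625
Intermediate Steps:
c = -1172
(c + 1497)**2 = (-1172 + 1497)**2 = 325**2 = 105625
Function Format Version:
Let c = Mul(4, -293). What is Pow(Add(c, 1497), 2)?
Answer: 105625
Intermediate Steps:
c = -1172
Pow(Add(c, 1497), 2) = Pow(Add(-1172, 1497), 2) = Pow(325, 2) = 105625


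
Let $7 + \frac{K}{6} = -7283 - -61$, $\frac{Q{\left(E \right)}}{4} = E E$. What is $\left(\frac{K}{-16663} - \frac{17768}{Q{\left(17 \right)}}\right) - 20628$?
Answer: $- \frac{99397823156}{4815607} \approx -20641.0$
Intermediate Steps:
$Q{\left(E \right)} = 4 E^{2}$ ($Q{\left(E \right)} = 4 E E = 4 E^{2}$)
$K = -43374$ ($K = -42 + 6 \left(-7283 - -61\right) = -42 + 6 \left(-7283 + 61\right) = -42 + 6 \left(-7222\right) = -42 - 43332 = -43374$)
$\left(\frac{K}{-16663} - \frac{17768}{Q{\left(17 \right)}}\right) - 20628 = \left(- \frac{43374}{-16663} - \frac{17768}{4 \cdot 17^{2}}\right) - 20628 = \left(\left(-43374\right) \left(- \frac{1}{16663}\right) - \frac{17768}{4 \cdot 289}\right) - 20628 = \left(\frac{43374}{16663} - \frac{17768}{1156}\right) - 20628 = \left(\frac{43374}{16663} - \frac{4442}{289}\right) - 20628 = - \frac{61481960}{4815607} - 20628 = - \frac{99397823156}{4815607}$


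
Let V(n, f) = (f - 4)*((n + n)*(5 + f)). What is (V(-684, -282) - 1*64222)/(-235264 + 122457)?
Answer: 108439918/112807 ≈ 961.29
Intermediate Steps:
V(n, f) = 2*n*(-4 + f)*(5 + f) (V(n, f) = (-4 + f)*((2*n)*(5 + f)) = (-4 + f)*(2*n*(5 + f)) = 2*n*(-4 + f)*(5 + f))
(V(-684, -282) - 1*64222)/(-235264 + 122457) = (2*(-684)*(-20 - 282 + (-282)²) - 1*64222)/(-235264 + 122457) = (2*(-684)*(-20 - 282 + 79524) - 64222)/(-112807) = (2*(-684)*79222 - 64222)*(-1/112807) = (-108375696 - 64222)*(-1/112807) = -108439918*(-1/112807) = 108439918/112807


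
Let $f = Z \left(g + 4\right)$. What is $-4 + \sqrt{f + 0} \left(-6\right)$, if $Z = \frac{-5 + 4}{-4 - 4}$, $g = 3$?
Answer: $-4 - \frac{3 \sqrt{14}}{2} \approx -9.6125$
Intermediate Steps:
$Z = \frac{1}{8}$ ($Z = - \frac{1}{-8} = \left(-1\right) \left(- \frac{1}{8}\right) = \frac{1}{8} \approx 0.125$)
$f = \frac{7}{8}$ ($f = \frac{3 + 4}{8} = \frac{1}{8} \cdot 7 = \frac{7}{8} \approx 0.875$)
$-4 + \sqrt{f + 0} \left(-6\right) = -4 + \sqrt{\frac{7}{8} + 0} \left(-6\right) = -4 + \sqrt{\frac{7}{8}} \left(-6\right) = -4 + \frac{\sqrt{14}}{4} \left(-6\right) = -4 - \frac{3 \sqrt{14}}{2}$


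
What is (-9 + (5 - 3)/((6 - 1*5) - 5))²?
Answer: 361/4 ≈ 90.250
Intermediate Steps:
(-9 + (5 - 3)/((6 - 1*5) - 5))² = (-9 + 2/((6 - 5) - 5))² = (-9 + 2/(1 - 5))² = (-9 + 2/(-4))² = (-9 + 2*(-¼))² = (-9 - ½)² = (-19/2)² = 361/4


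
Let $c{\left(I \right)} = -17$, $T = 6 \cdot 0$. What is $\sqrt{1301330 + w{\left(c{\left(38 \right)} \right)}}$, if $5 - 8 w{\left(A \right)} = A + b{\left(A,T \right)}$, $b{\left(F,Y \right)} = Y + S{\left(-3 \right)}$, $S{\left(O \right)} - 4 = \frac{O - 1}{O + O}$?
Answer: $\frac{\sqrt{46847958}}{6} \approx 1140.8$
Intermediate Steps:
$T = 0$
$S{\left(O \right)} = 4 + \frac{-1 + O}{2 O}$ ($S{\left(O \right)} = 4 + \frac{O - 1}{O + O} = 4 + \frac{-1 + O}{2 O}$)
$b{\left(F,Y \right)} = \frac{14}{3} + Y$ ($b{\left(F,Y \right)} = Y + \frac{-1 + 9 \left(-3\right)}{2 \left(-3\right)} = Y + \frac{1}{2} \left(- \frac{1}{3}\right) \left(-1 - 27\right) = Y + \frac{1}{2} \left(- \frac{1}{3}\right) \left(-28\right) = Y + \frac{14}{3} = \frac{14}{3} + Y$)
$w{\left(A \right)} = \frac{1}{24} - \frac{A}{8}$ ($w{\left(A \right)} = \frac{5}{8} - \frac{A + \left(\frac{14}{3} + 0\right)}{8} = \frac{5}{8} - \frac{A + \frac{14}{3}}{8} = \frac{5}{8} - \frac{\frac{14}{3} + A}{8} = \frac{5}{8} - \left(\frac{7}{12} + \frac{A}{8}\right) = \frac{1}{24} - \frac{A}{8}$)
$\sqrt{1301330 + w{\left(c{\left(38 \right)} \right)}} = \sqrt{1301330 + \left(\frac{1}{24} - - \frac{17}{8}\right)} = \sqrt{1301330 + \left(\frac{1}{24} + \frac{17}{8}\right)} = \sqrt{1301330 + \frac{13}{6}} = \sqrt{\frac{7807993}{6}} = \frac{\sqrt{46847958}}{6}$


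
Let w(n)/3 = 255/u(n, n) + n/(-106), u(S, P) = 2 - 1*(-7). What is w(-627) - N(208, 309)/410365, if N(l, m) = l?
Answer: 4469263167/43498690 ≈ 102.74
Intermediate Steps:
u(S, P) = 9 (u(S, P) = 2 + 7 = 9)
w(n) = 85 - 3*n/106 (w(n) = 3*(255/9 + n/(-106)) = 3*(255*(⅑) + n*(-1/106)) = 3*(85/3 - n/106) = 85 - 3*n/106)
w(-627) - N(208, 309)/410365 = (85 - 3/106*(-627)) - 208/410365 = (85 + 1881/106) - 208/410365 = 10891/106 - 1*208/410365 = 10891/106 - 208/410365 = 4469263167/43498690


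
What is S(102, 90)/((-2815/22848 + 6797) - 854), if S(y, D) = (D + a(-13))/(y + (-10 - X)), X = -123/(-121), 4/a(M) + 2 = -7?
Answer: 742758016/4484500153923 ≈ 0.00016563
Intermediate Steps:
a(M) = -4/9 (a(M) = 4/(-2 - 7) = 4/(-9) = 4*(-⅑) = -4/9)
X = 123/121 (X = -123*(-1/121) = 123/121 ≈ 1.0165)
S(y, D) = (-4/9 + D)/(-1333/121 + y) (S(y, D) = (D - 4/9)/(y + (-10 - 1*123/121)) = (-4/9 + D)/(y + (-10 - 123/121)) = (-4/9 + D)/(y - 1333/121) = (-4/9 + D)/(-1333/121 + y))
S(102, 90)/((-2815/22848 + 6797) - 854) = (121*(-4 + 9*90)/(9*(-1333 + 121*102)))/((-2815/22848 + 6797) - 854) = (121*(-4 + 810)/(9*(-1333 + 12342)))/((-2815*1/22848 + 6797) - 854) = ((121/9)*806/11009)/((-2815/22848 + 6797) - 854) = ((121/9)*(1/11009)*806)/(155295041/22848 - 854) = 97526/(99081*(135782849/22848)) = (97526/99081)*(22848/135782849) = 742758016/4484500153923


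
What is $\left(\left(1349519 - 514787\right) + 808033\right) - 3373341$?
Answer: $-1730576$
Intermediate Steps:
$\left(\left(1349519 - 514787\right) + 808033\right) - 3373341 = \left(834732 + 808033\right) - 3373341 = 1642765 - 3373341 = -1730576$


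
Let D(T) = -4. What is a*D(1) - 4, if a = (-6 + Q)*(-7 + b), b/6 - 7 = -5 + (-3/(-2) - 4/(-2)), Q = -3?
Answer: 932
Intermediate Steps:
b = 33 (b = 42 + 6*(-5 + (-3/(-2) - 4/(-2))) = 42 + 6*(-5 + (-3*(-½) - 4*(-½))) = 42 + 6*(-5 + (3/2 + 2)) = 42 + 6*(-5 + 7/2) = 42 + 6*(-3/2) = 42 - 9 = 33)
a = -234 (a = (-6 - 3)*(-7 + 33) = -9*26 = -234)
a*D(1) - 4 = -234*(-4) - 4 = 936 - 4 = 932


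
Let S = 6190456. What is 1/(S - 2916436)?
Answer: 1/3274020 ≈ 3.0543e-7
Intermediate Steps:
1/(S - 2916436) = 1/(6190456 - 2916436) = 1/3274020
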